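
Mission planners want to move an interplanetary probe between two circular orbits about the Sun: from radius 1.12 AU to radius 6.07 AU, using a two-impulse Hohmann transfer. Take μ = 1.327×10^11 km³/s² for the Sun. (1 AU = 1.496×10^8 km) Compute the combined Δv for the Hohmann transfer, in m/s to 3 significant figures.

In km: r₁ = 1.12 × 1.496×10^8 = 1.67552×10^8 km; r₂ = 6.07 × 1.496×10^8 = 9.08072×10^8 km.
The Hohmann ellipse has a_t = (r₁ + r₂)/2 = 5.37812×10^8 km.
Circular speed at r₁: v₁ = √(μ/r₁) = √(1.327×10^11/1.67552×10^8) = 28.142 km/s.
On the transfer ellipse at r₁, vis-viva equation gives v_p = √[μ(2/r₁ − 1/a_t)] = 36.568 km/s.
First burn Δv₁ = |v_p − v₁| = 8.426 km/s.
At r₂, v₂ = √(μ/r₂) = 12.0886 km/s.
Transfer-orbit speed at r₂: v_a = √[μ(2/r₂ − 1/a_t)] = 6.74738 km/s.
Second burn Δv₂ = |v₂ − v_a| = 5.341 km/s.
Total Δv = Δv₁ + Δv₂ = 13.77 km/s.

Δv = 13800 m/s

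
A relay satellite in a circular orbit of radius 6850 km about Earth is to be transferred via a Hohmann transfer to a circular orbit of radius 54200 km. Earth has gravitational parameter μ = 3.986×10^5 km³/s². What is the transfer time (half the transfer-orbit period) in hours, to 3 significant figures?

Transfer-ellipse semi-major axis a_t = (r₁ + r₂)/2 = (6850 + 54200)/2 = 30525 km.
Half the transfer-orbit period gives t = π√(a_t³/μ) = 26540 s.
Converting: 26540 s ÷ 3600 s/hour = 7.37 hours.

t = 7.37 hours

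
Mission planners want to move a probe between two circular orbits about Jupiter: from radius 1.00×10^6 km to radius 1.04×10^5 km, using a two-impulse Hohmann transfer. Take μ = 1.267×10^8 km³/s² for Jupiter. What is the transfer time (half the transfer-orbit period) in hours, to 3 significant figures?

Semi-major axis of the transfer orbit: a_t = (1.000×10^6 + 1.040×10^5)/2 = 5.520×10^5 km.
By Kepler's third law the transfer-orbit period is T = 2π√(a_t³/μ), so t = T/2 = 1.145×10^5 s.
Converting: 1.145×10^5 s ÷ 3600 s/hour = 31.8 hours.

t = 31.8 hours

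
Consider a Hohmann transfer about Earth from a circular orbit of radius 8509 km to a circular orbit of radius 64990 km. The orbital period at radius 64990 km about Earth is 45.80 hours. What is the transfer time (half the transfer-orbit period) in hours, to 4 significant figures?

t = 9.737 hours

From Kepler's third law T² = 4π²r³/μ at r = 64990 km, T = 45.80 hours = 45.80 × 3600 s = 1.6488×10^5 s: μ = 4π²r³/T² = 3.98624×10^5 km³/s².
Transfer-ellipse semi-major axis a_t = (r₁ + r₂)/2 = (8509 + 64990)/2 = 36749.5 km.
By Kepler's third law the transfer-orbit period is T = 2π√(a_t³/μ), so t = T/2 = 35054.6 s.
Converting: 35054.6 s ÷ 3600 s/hour = 9.737 hours.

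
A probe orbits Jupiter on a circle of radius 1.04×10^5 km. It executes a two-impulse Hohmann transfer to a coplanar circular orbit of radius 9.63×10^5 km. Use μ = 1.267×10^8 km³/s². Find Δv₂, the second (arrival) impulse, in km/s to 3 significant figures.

Δv₂ = 6.41 km/s

Semi-major axis of the transfer orbit: a_t = (1.040×10^5 + 9.630×10^5)/2 = 5.335×10^5 km.
Circular speed at r = 9.630×10^5 km: v_c = √(μ/r) = 11.47 km/s.
Vis-viva on the transfer ellipse at r = 9.630×10^5 km gives v_t = √[μ(2/r − 1/a_t)] = 5.064 km/s.
Δv₂ = |v_t − v_c| = |5.064 − 11.47| = 6.406 km/s.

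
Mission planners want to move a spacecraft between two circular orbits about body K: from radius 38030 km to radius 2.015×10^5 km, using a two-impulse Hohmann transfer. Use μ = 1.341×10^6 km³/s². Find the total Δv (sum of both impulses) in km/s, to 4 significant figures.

The Hohmann ellipse has a_t = (r₁ + r₂)/2 = 1.19765×10^5 km.
At r₁ the circular-orbit speed is v₁ = √(μ/r₁) = 5.938 km/s.
Transfer-orbit speed at r₁ (v² = μ(2/r − 1/a)): v_p = √[μ(2/r₁ − 1/a_t)] = 7.702 km/s.
First burn Δv₁ = |v_p − v₁| = 1.764 km/s.
Circular speed at r₂: v₂ = √(μ/r₂) = 2.580 km/s.
Transfer-orbit speed at r₂: v_a = √[μ(2/r₂ − 1/a_t)] = 1.454 km/s.
Second burn Δv₂ = |v₂ − v_a| = 1.126 km/s.
Δv = Δv₁ + Δv₂ = 1.764 + 1.126 = 2.890 km/s.

Δv = 2.890 km/s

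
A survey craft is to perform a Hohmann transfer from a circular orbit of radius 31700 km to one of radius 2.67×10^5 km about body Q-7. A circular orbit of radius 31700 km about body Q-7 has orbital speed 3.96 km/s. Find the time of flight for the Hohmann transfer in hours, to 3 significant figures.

t = 71.4 hours

From the circular-orbit relation v² = μ/r at r = 31700 km: μ = v²r = (3.96)² × 31700 = 4.97107×10^5 km³/s².
Semi-major axis of the transfer orbit: a_t = (31700 + 2.670×10^5)/2 = 1.4935×10^5 km.
Half the transfer-orbit period gives t = π√(a_t³/μ) = 2.572×10^5 s.
Converting: 2.572×10^5 s ÷ 3600 s/hour = 71.4 hours.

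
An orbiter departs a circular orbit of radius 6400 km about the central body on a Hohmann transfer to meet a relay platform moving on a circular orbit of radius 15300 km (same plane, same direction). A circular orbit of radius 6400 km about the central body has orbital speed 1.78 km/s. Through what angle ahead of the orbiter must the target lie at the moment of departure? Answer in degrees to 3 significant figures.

From the circular-orbit relation v² = μ/r at r = 6400 km: μ = v²r = (1.78)² × 6400 = 20277.8 km³/s².
Semi-major axis of the transfer orbit: a_t = (6400 + 15300)/2 = 10850 km.
Transfer time t = π√(a_t³/μ) = 24930 s.
The target's mean motion on its circular orbit is ω₂ = √(μ/r₂³) = 7.524×10^-5 rad/s.
Angle swept by the target during transfer: ω₂·t = 1.876 rad = 107.5°.
The orbiter traverses 180° on the transfer ellipse, so the target must lead by 180° − 107.5° = 72.5°.

φ = 72.5°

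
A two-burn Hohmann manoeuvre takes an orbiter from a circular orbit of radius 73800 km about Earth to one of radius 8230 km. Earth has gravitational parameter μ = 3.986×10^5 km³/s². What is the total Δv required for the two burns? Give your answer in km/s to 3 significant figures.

Δv = 3.66 km/s

The Hohmann ellipse has a_t = (r₁ + r₂)/2 = 41015 km.
Circular speed at r₁: v₁ = √(μ/r₁) = √(3.986×10^5/73800) = 2.324 km/s.
On the transfer ellipse at r₁, v² = μ(2/r − 1/a) gives v_a = √[μ(2/r₁ − 1/a_t)] = 1.041 km/s.
First burn Δv₁ = |v_a − v₁| = 1.283 km/s.
At r₂, v₂ = √(μ/r₂) = 6.959 km/s.
Transfer-orbit speed at r₂: v_p = √[μ(2/r₂ − 1/a_t)] = 9.335 km/s.
Second burn Δv₂ = |v₂ − v_p| = 2.376 km/s.
Total Δv = Δv₁ + Δv₂ = 3.659 km/s.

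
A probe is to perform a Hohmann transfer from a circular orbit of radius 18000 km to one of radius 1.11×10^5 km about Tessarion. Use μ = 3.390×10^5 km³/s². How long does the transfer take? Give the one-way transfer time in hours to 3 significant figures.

Semi-major axis of the transfer orbit: a_t = (18000 + 1.110×10^5)/2 = 64500 km.
Half the transfer-orbit period gives t = π√(a_t³/μ) = 88390 s.
Converting: 88390 s ÷ 3600 s/hour = 24.6 hours.

t = 24.6 hours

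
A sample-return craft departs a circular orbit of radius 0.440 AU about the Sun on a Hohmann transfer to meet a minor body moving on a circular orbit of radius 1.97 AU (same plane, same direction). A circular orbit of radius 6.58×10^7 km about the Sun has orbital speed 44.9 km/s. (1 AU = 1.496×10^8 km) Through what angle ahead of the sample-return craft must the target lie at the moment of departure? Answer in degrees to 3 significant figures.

φ = 93.9°

From the circular-orbit relation v² = μ/r at r = 6.58×10^7 km: μ = v²r = (44.9)² × 6.58×10^7 = 1.32653×10^11 km³/s².
In km: r₁ = 0.440 × 1.496×10^8 = 6.5824×10^7 km; r₂ = 1.97 × 1.496×10^8 = 2.94712×10^8 km.
Transfer-ellipse semi-major axis a_t = (r₁ + r₂)/2 = (6.5824×10^7 + 2.94712×10^8)/2 = 1.80268×10^8 km.
The half-period of the transfer ellipse is t = π√(a_t³/μ) = 2.0877×10^7 s.
Target angular speed ω₂ = √(μ/r₂³) = 7.1988×10^-8 rad/s.
Angle swept by the target during transfer: ω₂·t = 1.5029 rad = 86.11°.
The sample-return craft traverses 180° on the transfer ellipse, so the target must lead by 180° − 86.11° = 93.9°.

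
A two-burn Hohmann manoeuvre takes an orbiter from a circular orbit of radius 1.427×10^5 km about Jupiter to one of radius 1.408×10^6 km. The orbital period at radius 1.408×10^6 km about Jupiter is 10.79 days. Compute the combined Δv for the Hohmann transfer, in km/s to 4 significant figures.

From Kepler's third law T² = 4π²r³/μ at r = 1.408×10^6 km, T = 10.79 days = 10.79 × 86400 s = 9.32256×10^5 s: μ = 4π²r³/T² = 1.26794×10^8 km³/s².
Semi-major axis of the transfer orbit: a_t = (1.427×10^5 + 1.408×10^6)/2 = 7.7535×10^5 km.
Circular speed at r₁: v₁ = √(μ/r₁) = √(1.26794×10^8/1.427×10^5) = 29.81 km/s.
On the transfer ellipse at r₁, vis-viva gives v_p = √[μ(2/r₁ − 1/a_t)] = 40.17 km/s.
First burn Δv₁ = |v_p − v₁| = 10.36 km/s.
Circular speed at r₂: v₂ = √(μ/r₂) = 9.490 km/s.
Transfer-orbit speed at r₂: v_a = √[μ(2/r₂ − 1/a_t)] = 4.071 km/s.
Second burn Δv₂ = |v₂ − v_a| = 5.419 km/s.
Δv = Δv₁ + Δv₂ = 10.36 + 5.419 = 15.78 km/s.

Δv = 15.78 km/s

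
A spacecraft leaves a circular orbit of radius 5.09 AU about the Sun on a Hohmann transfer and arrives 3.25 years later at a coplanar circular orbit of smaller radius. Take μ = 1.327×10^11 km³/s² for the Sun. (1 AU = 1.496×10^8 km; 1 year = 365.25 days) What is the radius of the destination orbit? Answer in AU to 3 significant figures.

In km: r₁ = 5.09 × 1.496×10^8 = 7.61464×10^8 km.
Transfer time t = 3.25 years × 365.25 × 86400 s = 1.025622×10^8 s, and t = π√(a_t³/μ).
So a_t = (μ t²/π²)^(1/3) = (1.327×10^11 × (1.025622×10^8)² / π²)^(1/3) = 5.2101×10^8 km.
Since a_t = (r₁ + r₂)/2, r₂ = 2a_t − r₁ = 2×5.2101×10^8 − 7.61464×10^8 = 2.80556×10^8 km.
In AU: r₂ = 2.80556×10^8 / 1.496×10^8 = 1.88 AU.

r₂ = 1.88 AU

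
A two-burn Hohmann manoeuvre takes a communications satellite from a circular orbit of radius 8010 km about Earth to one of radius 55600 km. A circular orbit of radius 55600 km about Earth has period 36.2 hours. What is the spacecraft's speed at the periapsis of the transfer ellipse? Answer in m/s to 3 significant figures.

v = 9340 m/s

From Kepler's third law T² = 4π²r³/μ at r = 55600 km, T = 36.2 hours = 36.2 × 3600 s = 1.3032×10^5 s: μ = 4π²r³/T² = 3.99542×10^5 km³/s².
Semi-major axis of the transfer orbit: a_t = (8010 + 55600)/2 = 31805 km.
At periapsis, r = 8010 km.
From the vis-viva equation, v = √[μ(2/r − 1/a_t)] = 9.338 km/s.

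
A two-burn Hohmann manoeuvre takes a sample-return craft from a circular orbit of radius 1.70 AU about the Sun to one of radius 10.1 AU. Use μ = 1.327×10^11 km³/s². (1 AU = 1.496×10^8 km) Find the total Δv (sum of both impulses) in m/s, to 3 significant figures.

In km: r₁ = 1.70 × 1.496×10^8 = 2.5432×10^8 km; r₂ = 10.1 × 1.496×10^8 = 1.51096×10^9 km.
The Hohmann ellipse has a_t = (r₁ + r₂)/2 = 8.8264×10^8 km.
Circular speed at r₁: v₁ = √(μ/r₁) = √(1.327×10^11/2.5432×10^8) = 22.8426 km/s.
On the transfer ellipse at r₁, vis-viva equation gives v_p = √[μ(2/r₁ − 1/a_t)] = 29.8868 km/s.
First burn Δv₁ = |v_p − v₁| = 7.0442 km/s.
At r₂, v₂ = √(μ/r₂) = 9.371 km/s.
Transfer-orbit speed at r₂: v_a = √[μ(2/r₂ − 1/a_t)] = 5.030 km/s.
Second burn Δv₂ = |v₂ − v_a| = 4.3410 km/s.
Δv = Δv₁ + Δv₂ = 7.0442 + 4.3410 = 11.39 km/s.

Δv = 11400 m/s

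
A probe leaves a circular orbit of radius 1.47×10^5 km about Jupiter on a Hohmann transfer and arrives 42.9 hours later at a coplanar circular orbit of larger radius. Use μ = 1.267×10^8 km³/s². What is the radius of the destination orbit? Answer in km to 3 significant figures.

Transfer time t = 42.9 hours = 1.5444×10^5 s, and t = π√(a_t³/μ).
So a_t = (μ t²/π²)^(1/3) = (1.267×10^8 × (1.5444×10^5)² / π²)^(1/3) = 6.7401×10^5 km.
Since a_t = (r₁ + r₂)/2, r₂ = 2a_t − r₁ = 2×6.7401×10^5 − 1.470×10^5 = 1.20102×10^6 km.

r₂ = 1.20×10^6 km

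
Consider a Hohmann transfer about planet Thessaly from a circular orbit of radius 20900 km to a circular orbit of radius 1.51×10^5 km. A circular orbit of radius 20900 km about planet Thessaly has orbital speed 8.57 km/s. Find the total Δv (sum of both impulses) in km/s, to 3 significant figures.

From the circular-orbit relation v² = μ/r at r = 20900 km: μ = v²r = (8.57)² × 20900 = 1.53500×10^6 km³/s².
Transfer-ellipse semi-major axis a_t = (r₁ + r₂)/2 = (20900 + 1.510×10^5)/2 = 85950 km.
Circular speed at r₁: v₁ = √(μ/r₁) = √(1.53500×10^6/20900) = 8.5700 km/s.
On the transfer ellipse at r₁, v² = μ(2/r − 1/a) gives v_p = √[μ(2/r₁ − 1/a_t)] = 11.359 km/s.
First burn Δv₁ = |v_p − v₁| = 2.789 km/s.
Circular speed at r₂: v₂ = √(μ/r₂) = 3.188 km/s.
Transfer-orbit speed at r₂: v_a = √[μ(2/r₂ − 1/a_t)] = 1.572 km/s.
Second burn Δv₂ = |v₂ − v_a| = 1.616 km/s.
Δv = Δv₁ + Δv₂ = 2.789 + 1.616 = 4.405 km/s.

Δv = 4.41 km/s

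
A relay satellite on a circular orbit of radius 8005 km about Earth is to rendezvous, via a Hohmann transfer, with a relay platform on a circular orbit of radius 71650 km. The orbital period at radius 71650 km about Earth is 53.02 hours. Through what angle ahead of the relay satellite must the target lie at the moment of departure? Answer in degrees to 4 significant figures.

φ = 105.4°

From Kepler's third law T² = 4π²r³/μ at r = 71650 km, T = 53.02 hours = 53.02 × 3600 s = 1.90872×10^5 s: μ = 4π²r³/T² = 3.98588×10^5 km³/s².
Semi-major axis of the transfer orbit: a_t = (8005 + 71650)/2 = 39827.5 km.
The half-period of the transfer ellipse is t = π√(a_t³/μ) = 39550 s.
Target angular speed ω₂ = √(μ/r₂³) = 3.292×10^-5 rad/s.
Angle swept by the target during transfer: ω₂·t = 1.302 rad = 74.60°.
Arrival is 180° from departure on the ellipse, so φ = 180° − 74.60° = 105.4°.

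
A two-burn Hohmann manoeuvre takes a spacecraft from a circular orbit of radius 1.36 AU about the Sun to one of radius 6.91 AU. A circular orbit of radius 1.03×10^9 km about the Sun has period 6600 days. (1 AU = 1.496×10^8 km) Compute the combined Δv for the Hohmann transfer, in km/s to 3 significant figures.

Δv = 12.3 km/s

From Kepler's third law T² = 4π²r³/μ at r = 1.03×10^9 km, T = 6600 days = 6600 × 86400 s = 5.7024×10^8 s: μ = 4π²r³/T² = 1.32665×10^11 km³/s².
In km: r₁ = 1.36 × 1.496×10^8 = 2.03456×10^8 km; r₂ = 6.91 × 1.496×10^8 = 1.033736×10^9 km.
The Hohmann ellipse has a_t = (r₁ + r₂)/2 = 6.18596×10^8 km.
At r₁ the circular-orbit speed is v₁ = √(μ/r₁) = 25.53541 km/s.
On the transfer ellipse at r₁, v² = μ(2/r − 1/a) gives v_p = √[μ(2/r₁ − 1/a_t)] = 33.00989 km/s.
First burn Δv₁ = |v_p − v₁| = 7.474 km/s.
Circular speed at r₂: v₂ = √(μ/r₂) = 11.329 km/s.
Transfer-orbit speed at r₂: v_a = √[μ(2/r₂ − 1/a_t)] = 6.4969 km/s.
Second burn Δv₂ = |v₂ − v_a| = 4.832 km/s.
Total Δv = Δv₁ + Δv₂ = 12.31 km/s.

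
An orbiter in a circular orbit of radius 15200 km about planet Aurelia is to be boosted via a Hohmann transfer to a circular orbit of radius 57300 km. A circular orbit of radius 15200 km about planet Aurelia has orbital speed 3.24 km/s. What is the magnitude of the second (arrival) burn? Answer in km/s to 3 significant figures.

Δv₂ = 0.588 km/s

From the circular-orbit relation v² = μ/r at r = 15200 km: μ = v²r = (3.24)² × 15200 = 1.59564×10^5 km³/s².
Transfer-ellipse semi-major axis a_t = (r₁ + r₂)/2 = (15200 + 57300)/2 = 36250 km.
Circular speed at r = 57300 km: v_c = √(μ/r) = 1.66874 km/s.
Vis-viva on the transfer ellipse at r = 57300 km gives v_t = √[μ(2/r − 1/a_t)] = 1.08058 km/s.
Δv₂ = |v_t − v_c| = |1.08058 − 1.66874| = 0.5882 km/s.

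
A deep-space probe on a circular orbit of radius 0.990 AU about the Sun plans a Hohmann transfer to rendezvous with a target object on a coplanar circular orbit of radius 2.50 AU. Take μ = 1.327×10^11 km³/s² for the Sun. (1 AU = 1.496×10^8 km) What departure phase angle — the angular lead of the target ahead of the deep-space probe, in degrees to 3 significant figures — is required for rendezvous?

φ = 75.0°

In km: r₁ = 0.990 × 1.496×10^8 = 1.48104×10^8 km; r₂ = 2.50 × 1.496×10^8 = 3.740×10^8 km.
Transfer-ellipse semi-major axis a_t = (r₁ + r₂)/2 = (1.48104×10^8 + 3.740×10^8)/2 = 2.61052×10^8 km.
Transfer time t = π√(a_t³/μ) = 3.638×10^7 s.
Target angular speed ω₂ = √(μ/r₂³) = 5.036×10^-8 rad/s.
Angle swept by the target during transfer: ω₂·t = 1.832 rad = 105.0°.
Arrival is 180° from departure on the ellipse, so φ = 180° − 105.0° = 75.0°.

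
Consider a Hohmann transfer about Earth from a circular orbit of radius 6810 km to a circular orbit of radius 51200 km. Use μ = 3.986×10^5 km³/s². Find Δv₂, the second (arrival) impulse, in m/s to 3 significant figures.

Δv₂ = 1440 m/s

The Hohmann ellipse has a_t = (r₁ + r₂)/2 = 29005 km.
Circular speed at r = 51200 km: v_c = √(μ/r) = 2.790 km/s.
Transfer-orbit speed at the same r (vis-viva, a = a_t): v_t = √[μ(2/r − 1/a_t)] = 1.352 km/s.
Δv₂ = |v_t − v_c| = |1.352 − 2.790| = 1.438 km/s.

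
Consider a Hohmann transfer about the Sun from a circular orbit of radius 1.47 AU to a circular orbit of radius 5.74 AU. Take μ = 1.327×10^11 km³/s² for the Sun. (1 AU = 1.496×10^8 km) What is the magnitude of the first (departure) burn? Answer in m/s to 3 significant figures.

Δv₁ = 6430 m/s

In km: r₁ = 1.47 × 1.496×10^8 = 2.19912×10^8 km; r₂ = 5.74 × 1.496×10^8 = 8.58704×10^8 km.
The Hohmann ellipse has a_t = (r₁ + r₂)/2 = 5.39308×10^8 km.
Circular speed at r = 2.19912×10^8 km: v_c = √(μ/r) = 24.565 km/s.
Transfer-orbit speed at the same r (vis-viva, a = a_t): v_t = √[μ(2/r − 1/a_t)] = 30.997 km/s.
Δv₁ = |v_t − v_c| = |30.997 − 24.565| = 6.432 km/s.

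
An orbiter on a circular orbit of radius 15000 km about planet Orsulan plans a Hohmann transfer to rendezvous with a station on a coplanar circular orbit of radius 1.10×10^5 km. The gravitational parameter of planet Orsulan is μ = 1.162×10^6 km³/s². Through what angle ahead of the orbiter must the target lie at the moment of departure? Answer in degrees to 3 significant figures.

φ = 103°

Transfer-ellipse semi-major axis a_t = (r₁ + r₂)/2 = (15000 + 1.100×10^5)/2 = 62500 km.
The half-period of the transfer ellipse is t = π√(a_t³/μ) = 45537 s.
Target angular speed ω₂ = √(μ/r₂³) = 2.9547×10^-5 rad/s.
Angle swept by the target during transfer: ω₂·t = 1.3455 rad = 77.09°.
Arrival is 180° from departure on the ellipse, so φ = 180° − 77.09° = 103°.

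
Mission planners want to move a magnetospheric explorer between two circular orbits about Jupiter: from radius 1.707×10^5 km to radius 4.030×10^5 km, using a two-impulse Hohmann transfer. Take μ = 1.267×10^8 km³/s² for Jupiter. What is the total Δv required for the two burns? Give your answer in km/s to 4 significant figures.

Semi-major axis of the transfer orbit: a_t = (1.707×10^5 + 4.030×10^5)/2 = 2.8685×10^5 km.
At r₁ the circular-orbit speed is v₁ = √(μ/r₁) = 27.244 km/s.
On the transfer ellipse at r₁, vis-viva gives v_p = √[μ(2/r₁ − 1/a_t)] = 32.292 km/s.
First burn Δv₁ = |v_p − v₁| = 5.048 km/s.
At r₂, v₂ = √(μ/r₂) = 17.731 km/s.
Transfer-orbit speed at r₂: v_a = √[μ(2/r₂ − 1/a_t)] = 13.678 km/s.
Second burn Δv₂ = |v₂ − v_a| = 4.053 km/s.
Total Δv = Δv₁ + Δv₂ = 9.101 km/s.

Δv = 9.101 km/s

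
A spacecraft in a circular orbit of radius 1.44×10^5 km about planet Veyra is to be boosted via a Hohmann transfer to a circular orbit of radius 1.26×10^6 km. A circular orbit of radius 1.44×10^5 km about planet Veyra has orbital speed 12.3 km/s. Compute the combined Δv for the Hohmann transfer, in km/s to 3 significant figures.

From the circular-orbit relation v² = μ/r at r = 1.44×10^5 km: μ = v²r = (12.3)² × 1.44×10^5 = 2.17858×10^7 km³/s².
Transfer-ellipse semi-major axis a_t = (r₁ + r₂)/2 = (1.440×10^5 + 1.260×10^6)/2 = 7.020×10^5 km.
Circular speed at r₁: v₁ = √(μ/r₁) = √(2.17858×10^7/1.440×10^5) = 12.300 km/s.
Transfer-orbit speed at r₁ (vis-viva): v_p = √[μ(2/r₁ − 1/a_t)] = 16.479 km/s.
First burn Δv₁ = |v_p − v₁| = 4.179 km/s.
Circular speed at r₂: v₂ = √(μ/r₂) = 4.158 km/s.
Transfer-orbit speed at r₂: v_a = √[μ(2/r₂ − 1/a_t)] = 1.883 km/s.
Second burn Δv₂ = |v₂ − v_a| = 2.275 km/s.
Δv = Δv₁ + Δv₂ = 4.179 + 2.275 = 6.454 km/s.

Δv = 6.45 km/s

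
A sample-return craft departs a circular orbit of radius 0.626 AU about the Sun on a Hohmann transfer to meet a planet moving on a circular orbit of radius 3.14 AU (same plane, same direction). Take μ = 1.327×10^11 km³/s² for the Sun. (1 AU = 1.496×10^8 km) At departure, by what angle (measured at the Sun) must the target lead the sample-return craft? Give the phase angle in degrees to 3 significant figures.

φ = 96.4°

In km: r₁ = 0.626 × 1.496×10^8 = 9.36496×10^7 km; r₂ = 3.14 × 1.496×10^8 = 4.69744×10^8 km.
Semi-major axis of the transfer orbit: a_t = (9.36496×10^7 + 4.69744×10^8)/2 = 2.816968×10^8 km.
The half-period of the transfer ellipse is t = π√(a_t³/μ) = 4.077×10^7 s.
The target's mean motion on its circular orbit is ω₂ = √(μ/r₂³) = 3.578×10^-8 rad/s.
Angle swept by the target during transfer: ω₂·t = 1.459 rad = 83.59°.
Arrival is 180° from departure on the ellipse, so φ = 180° − 83.59° = 96.4°.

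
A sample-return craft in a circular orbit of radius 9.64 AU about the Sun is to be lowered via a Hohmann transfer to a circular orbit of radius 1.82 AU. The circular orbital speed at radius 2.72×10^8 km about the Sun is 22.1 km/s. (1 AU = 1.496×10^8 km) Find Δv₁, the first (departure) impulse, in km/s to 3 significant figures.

From the circular-orbit relation v² = μ/r at r = 2.72×10^8 km: μ = v²r = (22.1)² × 2.72×10^8 = 1.32848×10^11 km³/s².
In km: r₁ = 9.64 × 1.496×10^8 = 1.442144×10^9 km; r₂ = 1.82 × 1.496×10^8 = 2.72272×10^8 km.
The Hohmann ellipse has a_t = (r₁ + r₂)/2 = 8.57208×10^8 km.
On the circular orbit at r = 1.442144×10^9 km, v_c = √(μ/r) = 9.598 km/s.
Vis-viva on the transfer ellipse at r = 1.442144×10^9 km gives v_t = √[μ(2/r − 1/a_t)] = 5.409 km/s.
Δv₁ = |v_t − v_c| = |5.409 − 9.598| = 4.189 km/s.

Δv₁ = 4.19 km/s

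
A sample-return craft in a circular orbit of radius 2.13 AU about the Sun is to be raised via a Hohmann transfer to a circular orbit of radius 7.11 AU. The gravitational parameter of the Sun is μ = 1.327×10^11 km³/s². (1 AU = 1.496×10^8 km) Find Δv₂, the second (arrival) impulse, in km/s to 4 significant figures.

In km: r₁ = 2.13 × 1.496×10^8 = 3.18648×10^8 km; r₂ = 7.11 × 1.496×10^8 = 1.063656×10^9 km.
Semi-major axis of the transfer orbit: a_t = (3.18648×10^8 + 1.063656×10^9)/2 = 6.91152×10^8 km.
Circular speed at r = 1.063656×10^9 km: v_c = √(μ/r) = 11.1695 km/s.
Transfer-orbit speed at the same r (vis-viva, a = a_t): v_t = √[μ(2/r − 1/a_t)] = 7.58409 km/s.
Δv₂ = |v_t − v_c| = |7.58409 − 11.1695| = 3.585 km/s.

Δv₂ = 3.585 km/s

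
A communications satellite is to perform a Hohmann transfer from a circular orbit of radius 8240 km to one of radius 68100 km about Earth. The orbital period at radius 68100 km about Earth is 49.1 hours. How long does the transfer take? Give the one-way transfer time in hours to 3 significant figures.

t = 10.3 hours

From Kepler's third law T² = 4π²r³/μ at r = 68100 km, T = 49.1 hours = 49.1 × 3600 s = 1.7676×10^5 s: μ = 4π²r³/T² = 3.99055×10^5 km³/s².
Transfer-ellipse semi-major axis a_t = (r₁ + r₂)/2 = (8240 + 68100)/2 = 38170 km.
Half the transfer-orbit period gives t = π√(a_t³/μ) = 37090 s.
Converting: 37090 s ÷ 3600 s/hour = 10.3 hours.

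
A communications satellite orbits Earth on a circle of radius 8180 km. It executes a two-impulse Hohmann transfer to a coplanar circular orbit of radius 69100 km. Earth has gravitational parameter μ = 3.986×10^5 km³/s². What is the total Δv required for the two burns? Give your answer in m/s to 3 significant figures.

Δv = 3650 m/s

Semi-major axis of the transfer orbit: a_t = (8180 + 69100)/2 = 38640 km.
At r₁ the circular-orbit speed is v₁ = √(μ/r₁) = 6.981 km/s.
On the transfer ellipse at r₁, vis-viva gives v_p = √[μ(2/r₁ − 1/a_t)] = 9.335 km/s.
First burn Δv₁ = |v_p − v₁| = 2.354 km/s.
At r₂, v₂ = √(μ/r₂) = 2.402 km/s.
Transfer-orbit speed at r₂: v_a = √[μ(2/r₂ − 1/a_t)] = 1.105 km/s.
Second burn Δv₂ = |v₂ − v_a| = 1.297 km/s.
Total Δv = Δv₁ + Δv₂ = 3.651 km/s.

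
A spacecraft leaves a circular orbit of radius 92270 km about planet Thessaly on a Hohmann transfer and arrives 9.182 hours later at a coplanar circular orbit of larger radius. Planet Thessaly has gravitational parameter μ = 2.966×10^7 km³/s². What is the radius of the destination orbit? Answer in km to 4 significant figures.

r₂ = 2.050×10^5 km

Transfer time t = 9.182 hours = 33055.2 s, and t = π√(a_t³/μ).
So a_t = (μ t²/π²)^(1/3) = (2.966×10^7 × (33055.2)² / π²)^(1/3) = 1.4863×10^5 km.
Since a_t = (r₁ + r₂)/2, r₂ = 2a_t − r₁ = 2×1.4863×10^5 − 92270 = 2.0499×10^5 km.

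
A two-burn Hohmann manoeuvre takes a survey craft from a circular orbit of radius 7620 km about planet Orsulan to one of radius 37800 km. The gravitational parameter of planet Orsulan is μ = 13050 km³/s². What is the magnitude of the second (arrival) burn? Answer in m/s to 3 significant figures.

The Hohmann ellipse has a_t = (r₁ + r₂)/2 = 22710 km.
Circular speed at r = 37800 km: v_c = √(μ/r) = 0.5876 km/s.
Vis-viva on the transfer ellipse at r = 37800 km gives v_t = √[μ(2/r − 1/a_t)] = 0.3404 km/s.
Δv₂ = |v_t − v_c| = |0.3404 − 0.5876| = 0.2472 km/s.

Δv₂ = 247 m/s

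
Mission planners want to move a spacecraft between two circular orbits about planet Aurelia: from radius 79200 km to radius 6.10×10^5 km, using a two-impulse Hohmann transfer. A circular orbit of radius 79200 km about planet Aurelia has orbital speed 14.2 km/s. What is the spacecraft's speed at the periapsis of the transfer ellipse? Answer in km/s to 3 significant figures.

v = 18.9 km/s

From the circular-orbit relation v² = μ/r at r = 79200 km: μ = v²r = (14.2)² × 79200 = 1.59699×10^7 km³/s².
Semi-major axis of the transfer orbit: a_t = (79200 + 6.100×10^5)/2 = 3.446×10^5 km.
The periapsis of the transfer ellipse is at r = 79200 km.
Applying v² = μ(2/r − 1/a_t): v = 18.89 km/s.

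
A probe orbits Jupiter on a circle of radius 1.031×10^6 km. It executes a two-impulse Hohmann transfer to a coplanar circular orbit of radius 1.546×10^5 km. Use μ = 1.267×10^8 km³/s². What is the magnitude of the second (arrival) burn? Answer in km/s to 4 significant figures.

The Hohmann ellipse has a_t = (r₁ + r₂)/2 = 5.928×10^5 km.
On the circular orbit at r = 1.546×10^5 km, v_c = √(μ/r) = 28.628 km/s.
Vis-viva on the transfer ellipse at r = 1.546×10^5 km gives v_t = √[μ(2/r − 1/a_t)] = 37.754 km/s.
Δv₂ = |v_t − v_c| = |37.754 − 28.628| = 9.126 km/s.

Δv₂ = 9.126 km/s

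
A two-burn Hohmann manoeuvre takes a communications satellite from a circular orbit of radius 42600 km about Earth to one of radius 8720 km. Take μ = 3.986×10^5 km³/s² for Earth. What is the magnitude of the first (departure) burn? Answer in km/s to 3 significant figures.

Δv₁ = 1.28 km/s

Semi-major axis of the transfer orbit: a_t = (42600 + 8720)/2 = 25660 km.
On the circular orbit at r = 42600 km, v_c = √(μ/r) = 3.059 km/s.
Transfer-orbit speed at the same r (vis-viva, a = a_t): v_t = √[μ(2/r − 1/a_t)] = 1.783 km/s.
Δv₁ = |v_t − v_c| = |1.783 − 3.059| = 1.276 km/s.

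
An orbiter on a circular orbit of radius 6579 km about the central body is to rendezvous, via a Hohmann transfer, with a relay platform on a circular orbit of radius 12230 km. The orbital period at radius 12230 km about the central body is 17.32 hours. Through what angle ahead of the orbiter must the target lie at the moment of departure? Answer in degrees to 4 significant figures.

φ = 58.62°

From Kepler's third law T² = 4π²r³/μ at r = 12230 km, T = 17.32 hours = 17.32 × 3600 s = 62352 s: μ = 4π²r³/T² = 18575.4 km³/s².
Semi-major axis of the transfer orbit: a_t = (6579 + 12230)/2 = 9404.5 km.
Transfer time t = π√(a_t³/μ) = 21022 s.
The target's mean motion on its circular orbit is ω₂ = √(μ/r₂³) = 1.0077×10^-4 rad/s.
Angle swept by the target during transfer: ω₂·t = 2.1184 rad = 121.38°.
The orbiter traverses 180° on the transfer ellipse, so the target must lead by 180° − 121.38° = 58.62°.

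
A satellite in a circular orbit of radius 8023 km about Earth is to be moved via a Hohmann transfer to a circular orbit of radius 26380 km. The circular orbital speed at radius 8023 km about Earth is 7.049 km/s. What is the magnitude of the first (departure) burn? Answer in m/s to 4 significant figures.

Δv₁ = 1680 m/s

From the circular-orbit relation v² = μ/r at r = 8023 km: μ = v²r = (7.049)² × 8023 = 3.98650×10^5 km³/s².
The Hohmann ellipse has a_t = (r₁ + r₂)/2 = 17201.5 km.
Circular speed at r = 8023 km: v_c = √(μ/r) = 7.049 km/s.
Transfer-orbit speed at the same r (vis-viva, a = a_t): v_t = √[μ(2/r − 1/a_t)] = 8.729 km/s.
Δv₁ = |v_t − v_c| = |8.729 − 7.049| = 1.680 km/s.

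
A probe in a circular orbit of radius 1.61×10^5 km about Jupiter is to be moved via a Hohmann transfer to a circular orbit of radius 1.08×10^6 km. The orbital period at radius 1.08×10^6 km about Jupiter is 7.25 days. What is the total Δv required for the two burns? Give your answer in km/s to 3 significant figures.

Δv = 14.3 km/s

From Kepler's third law T² = 4π²r³/μ at r = 1.08×10^6 km, T = 7.25 days = 7.25 × 86400 s = 6.264×10^5 s: μ = 4π²r³/T² = 1.26744×10^8 km³/s².
The Hohmann ellipse has a_t = (r₁ + r₂)/2 = 6.205×10^5 km.
Circular speed at r₁: v₁ = √(μ/r₁) = √(1.26744×10^8/1.610×10^5) = 28.0576 km/s.
On the transfer ellipse at r₁, vis-viva equation gives v_p = √[μ(2/r₁ − 1/a_t)] = 37.0162 km/s.
First burn Δv₁ = |v_p − v₁| = 8.959 km/s.
At r₂, v₂ = √(μ/r₂) = 10.833 km/s.
Transfer-orbit speed at r₂: v_a = √[μ(2/r₂ − 1/a_t)] = 5.5182 km/s.
Second burn Δv₂ = |v₂ − v_a| = 5.315 km/s.
Total Δv = Δv₁ + Δv₂ = 14.27 km/s.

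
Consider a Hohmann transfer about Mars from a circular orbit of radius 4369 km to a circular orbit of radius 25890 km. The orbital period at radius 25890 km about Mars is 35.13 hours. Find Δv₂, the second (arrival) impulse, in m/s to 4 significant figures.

From Kepler's third law T² = 4π²r³/μ at r = 25890 km, T = 35.13 hours = 35.13 × 3600 s = 1.26468×10^5 s: μ = 4π²r³/T² = 42834.6 km³/s².
The Hohmann ellipse has a_t = (r₁ + r₂)/2 = 15129.5 km.
On the circular orbit at r = 25890 km, v_c = √(μ/r) = 1.2863 km/s.
Transfer-orbit speed at the same r (vis-viva, a = a_t): v_t = √[μ(2/r − 1/a_t)] = 0.69121 km/s.
Δv₂ = |v_t − v_c| = |0.69121 − 1.2863| = 0.5951 km/s.

Δv₂ = 595.1 m/s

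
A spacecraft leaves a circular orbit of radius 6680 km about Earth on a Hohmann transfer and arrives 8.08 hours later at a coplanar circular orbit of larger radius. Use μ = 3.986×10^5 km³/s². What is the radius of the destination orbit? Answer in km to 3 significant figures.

Transfer time t = 8.08 hours = 29088 s, and t = π√(a_t³/μ).
So a_t = (μ t²/π²)^(1/3) = (3.986×10^5 × (29088)² / π²)^(1/3) = 32451 km.
Since a_t = (r₁ + r₂)/2, r₂ = 2a_t − r₁ = 2×32451 − 6680 = 58222 km.

r₂ = 58200 km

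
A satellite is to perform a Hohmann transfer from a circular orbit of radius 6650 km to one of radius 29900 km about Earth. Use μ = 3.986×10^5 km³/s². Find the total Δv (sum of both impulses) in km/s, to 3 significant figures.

Δv = 3.61 km/s

The Hohmann ellipse has a_t = (r₁ + r₂)/2 = 18275 km.
Circular speed at r₁: v₁ = √(μ/r₁) = √(3.986×10^5/6650) = 7.742 km/s.
Transfer-orbit speed at r₁ (vis-viva equation): v_p = √[μ(2/r₁ − 1/a_t)] = 9.903 km/s.
First burn Δv₁ = |v_p − v₁| = 2.161 km/s.
Circular speed at r₂: v₂ = √(μ/r₂) = 3.651 km/s.
Transfer-orbit speed at r₂: v_a = √[μ(2/r₂ − 1/a_t)] = 2.202 km/s.
Second burn Δv₂ = |v₂ − v_a| = 1.449 km/s.
Total Δv = Δv₁ + Δv₂ = 3.610 km/s.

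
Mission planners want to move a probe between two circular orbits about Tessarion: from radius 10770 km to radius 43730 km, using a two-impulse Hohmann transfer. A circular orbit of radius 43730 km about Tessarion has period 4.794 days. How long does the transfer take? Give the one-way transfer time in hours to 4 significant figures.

t = 28.30 hours

From Kepler's third law T² = 4π²r³/μ at r = 43730 km, T = 4.794 days = 4.794 × 86400 s = 4.142016×10^5 s: μ = 4π²r³/T² = 19243.1 km³/s².
Semi-major axis of the transfer orbit: a_t = (10770 + 43730)/2 = 27250 km.
By Kepler's third law the transfer-orbit period is T = 2π√(a_t³/μ), so t = T/2 = 1.0187×10^5 s.
Converting: 1.0187×10^5 s ÷ 3600 s/hour = 28.30 hours.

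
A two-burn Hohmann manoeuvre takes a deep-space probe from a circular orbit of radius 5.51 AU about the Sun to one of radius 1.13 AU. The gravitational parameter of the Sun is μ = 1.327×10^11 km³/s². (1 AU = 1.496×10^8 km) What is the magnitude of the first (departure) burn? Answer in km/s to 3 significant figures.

Δv₁ = 5.29 km/s

In km: r₁ = 5.51 × 1.496×10^8 = 8.24296×10^8 km; r₂ = 1.13 × 1.496×10^8 = 1.69048×10^8 km.
Transfer-ellipse semi-major axis a_t = (r₁ + r₂)/2 = (8.24296×10^8 + 1.69048×10^8)/2 = 4.96672×10^8 km.
On the circular orbit at r = 8.24296×10^8 km, v_c = √(μ/r) = 12.688 km/s.
Transfer-orbit speed at the same r (vis-viva, a = a_t): v_t = √[μ(2/r − 1/a_t)] = 7.4023 km/s.
Δv₁ = |v_t − v_c| = |7.4023 − 12.688| = 5.286 km/s.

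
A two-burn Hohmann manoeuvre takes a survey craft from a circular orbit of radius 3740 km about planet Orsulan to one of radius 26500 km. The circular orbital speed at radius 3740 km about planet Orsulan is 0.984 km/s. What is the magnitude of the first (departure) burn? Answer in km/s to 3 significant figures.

From the circular-orbit relation v² = μ/r at r = 3740 km: μ = v²r = (0.984)² × 3740 = 3621.28 km³/s².
Semi-major axis of the transfer orbit: a_t = (3740 + 26500)/2 = 15120 km.
Circular speed at r = 3740 km: v_c = √(μ/r) = 0.98400 km/s.
Vis-viva on the transfer ellipse at r = 3740 km gives v_t = √[μ(2/r − 1/a_t)] = 1.3027 km/s.
Δv₁ = |v_t − v_c| = |1.3027 − 0.98400| = 0.3187 km/s.

Δv₁ = 0.319 km/s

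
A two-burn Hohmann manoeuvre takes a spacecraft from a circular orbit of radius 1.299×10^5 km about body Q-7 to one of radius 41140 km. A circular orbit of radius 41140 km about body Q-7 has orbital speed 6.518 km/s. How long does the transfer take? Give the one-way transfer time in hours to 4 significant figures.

t = 16.51 hours

From the circular-orbit relation v² = μ/r at r = 41140 km: μ = v²r = (6.518)² × 41140 = 1.74781×10^6 km³/s².
Transfer-ellipse semi-major axis a_t = (r₁ + r₂)/2 = (1.299×10^5 + 41140)/2 = 85520 km.
By Kepler's third law the transfer-orbit period is T = 2π√(a_t³/μ), so t = T/2 = 59430 s.
Converting: 59430 s ÷ 3600 s/hour = 16.51 hours.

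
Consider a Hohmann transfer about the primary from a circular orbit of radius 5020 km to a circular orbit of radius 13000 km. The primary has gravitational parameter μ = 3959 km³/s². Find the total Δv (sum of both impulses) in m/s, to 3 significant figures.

Δv = 319 m/s

Semi-major axis of the transfer orbit: a_t = (5020 + 13000)/2 = 9010 km.
Circular speed at r₁: v₁ = √(μ/r₁) = √(3959/5020) = 0.888057 km/s.
On the transfer ellipse at r₁, vis-viva equation gives v_p = √[μ(2/r₁ − 1/a_t)] = 1.06672 km/s.
First burn Δv₁ = |v_p − v₁| = 0.1787 km/s.
At r₂, v₂ = √(μ/r₂) = 0.55185 km/s.
Transfer-orbit speed at r₂: v_a = √[μ(2/r₂ − 1/a_t)] = 0.41192 km/s.
Second burn Δv₂ = |v₂ − v_a| = 0.1399 km/s.
Total Δv = Δv₁ + Δv₂ = 0.3186 km/s.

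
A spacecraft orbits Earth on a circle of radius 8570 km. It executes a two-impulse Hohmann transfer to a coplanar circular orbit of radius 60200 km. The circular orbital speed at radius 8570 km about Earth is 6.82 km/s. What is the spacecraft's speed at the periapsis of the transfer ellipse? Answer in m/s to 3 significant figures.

From the circular-orbit relation v² = μ/r at r = 8570 km: μ = v²r = (6.82)² × 8570 = 3.98611×10^5 km³/s².
Semi-major axis of the transfer orbit: a_t = (8570 + 60200)/2 = 34385 km.
The periapsis of the transfer ellipse is at r = 8570 km.
Applying v² = μ(2/r − 1/a_t): v = 9.024 km/s.

v = 9020 m/s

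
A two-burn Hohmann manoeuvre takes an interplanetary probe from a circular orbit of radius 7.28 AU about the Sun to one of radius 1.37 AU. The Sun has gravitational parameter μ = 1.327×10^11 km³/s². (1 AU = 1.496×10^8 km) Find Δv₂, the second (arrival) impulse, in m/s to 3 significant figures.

Δv₂ = 7570 m/s

In km: r₁ = 7.28 × 1.496×10^8 = 1.089088×10^9 km; r₂ = 1.37 × 1.496×10^8 = 2.04952×10^8 km.
The Hohmann ellipse has a_t = (r₁ + r₂)/2 = 6.4702×10^8 km.
Circular speed at r = 2.04952×10^8 km: v_c = √(μ/r) = 25.4454 km/s.
Transfer-orbit speed at the same r (vis-viva, a = a_t): v_t = √[μ(2/r − 1/a_t)] = 33.0128 km/s.
Δv₂ = |v_t − v_c| = |33.0128 − 25.4454| = 7.567 km/s.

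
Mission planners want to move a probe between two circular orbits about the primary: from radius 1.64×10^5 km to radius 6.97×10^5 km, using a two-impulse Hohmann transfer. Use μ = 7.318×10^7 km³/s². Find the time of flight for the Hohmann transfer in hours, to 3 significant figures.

Transfer-ellipse semi-major axis a_t = (r₁ + r₂)/2 = (1.640×10^5 + 6.970×10^5)/2 = 4.305×10^5 km.
Transfer time t = π√(a_t³/μ) = π√((4.305×10^5)³ / 7.318×10^7) = 1.037×10^5 s.
Converting: 1.037×10^5 s ÷ 3600 s/hour = 28.8 hours.

t = 28.8 hours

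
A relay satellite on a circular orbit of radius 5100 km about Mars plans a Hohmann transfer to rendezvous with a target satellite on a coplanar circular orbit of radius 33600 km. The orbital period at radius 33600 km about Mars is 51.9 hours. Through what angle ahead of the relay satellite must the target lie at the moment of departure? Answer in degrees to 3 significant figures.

φ = 101°

From Kepler's third law T² = 4π²r³/μ at r = 33600 km, T = 51.9 hours = 51.9 × 3600 s = 1.8684×10^5 s: μ = 4π²r³/T² = 42898.1 km³/s².
Transfer-ellipse semi-major axis a_t = (r₁ + r₂)/2 = (5100 + 33600)/2 = 19350 km.
The half-period of the transfer ellipse is t = π√(a_t³/μ) = 40830 s.
Target angular speed ω₂ = √(μ/r₂³) = 3.363×10^-5 rad/s.
Angle swept by the target during transfer: ω₂·t = 1.373 rad = 78.67°.
The relay satellite traverses 180° on the transfer ellipse, so the target must lead by 180° − 78.67° = 101°.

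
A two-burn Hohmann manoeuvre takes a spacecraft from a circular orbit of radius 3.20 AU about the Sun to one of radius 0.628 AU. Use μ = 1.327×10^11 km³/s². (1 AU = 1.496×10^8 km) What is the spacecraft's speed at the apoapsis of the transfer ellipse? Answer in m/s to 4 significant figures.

In km: r₁ = 3.20 × 1.496×10^8 = 4.7872×10^8 km; r₂ = 0.628 × 1.496×10^8 = 9.39488×10^7 km.
Transfer-ellipse semi-major axis a_t = (r₁ + r₂)/2 = (4.7872×10^8 + 9.39488×10^7)/2 = 2.863344×10^8 km.
At apoapsis, r = 4.7872×10^8 km.
Applying v² = μ(2/r − 1/a_t): v = 9.537 km/s.

v = 9537 m/s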